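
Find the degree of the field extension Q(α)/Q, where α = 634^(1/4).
[Q(α):Q] = 4

α is a root of x^4 - 634. By Eisenstein's criterion at the prime p = 2 (which divides the constant term 634 but p^2 = 4 does not, since 634 is squarefree), x^4 - 634 is irreducible over Q. Hence [Q(α):Q] = 4.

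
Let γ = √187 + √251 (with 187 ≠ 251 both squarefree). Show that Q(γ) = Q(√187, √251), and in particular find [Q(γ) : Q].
[Q(γ) : Q] = 4 (equivalently, Q(γ) = Q(√187, √251))

Obviously Q(γ) ⊆ Q(√187, √251), and [Q(√187, √251):Q] = 4 (since 187, 251 are distinct squarefree integers > 1 with 46937 not a perfect square). To show equality we compute the minimal polynomial of γ. From γ = √187 + √251: γ^2 = 187 + 2√(46937) + 251 = 438 + 2√(46937), so γ^2 - 438 = 2√(46937); squaring, (γ^2 - 438)^2 = 4·46937, i.e. γ^4 - 876γ^2 + 191844 - 187748 = 0, i.e. γ^4 - 876γ^2 + 4096 = 0. So γ is a root of x^4 - 876x^2 + 4096. This polynomial is irreducible over Q: it has no rational root (each ±√187 ± √251 is irrational), and any factorization into two quadratics over Q would force √(46937) ∈ Q (pairing opposite roots) or √187, √251 ∈ Q (other pairings), all impossible. Hence [Q(γ):Q] = 4 = [Q(√187, √251):Q], so Q(γ) = Q(√187, √251).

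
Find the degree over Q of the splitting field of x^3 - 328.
[K : Q] = 6

The roots of x^3 - 328 are ∛328, ω∛328, ω^2∛328 where ω = e^(2πi/3) is a primitive cube root of unity, so K = Q(∛328, ω). Now [Q(∛328):Q] = 3 (since 328 is not a perfect cube, x^3 - 328 is irreducible) and [Q(ω):Q] = 2. Both 2 and 3 divide [K:Q], and [K:Q] ≤ 3·2 = 6, so [K:Q] = 6. (Equivalently: Q(∛328) ⊂ R but ω ∉ R, so [K : Q(∛328)] = 2.)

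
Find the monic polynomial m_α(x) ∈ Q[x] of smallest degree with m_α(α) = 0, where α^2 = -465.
m_α(x) = x^2 + 465

α satisfies α^2 + 465 = 0, so x^2 + 465 annihilates α. Since d = -465 is squarefree and ≠ 1, it is not a perfect square in Q, so x^2 + 465 has no rational root and is therefore irreducible over Q (a degree-2 polynomial over a field is irreducible iff it has no root). Hence m_α(x) = x^2 + 465.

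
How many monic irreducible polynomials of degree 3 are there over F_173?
There are 1725848 monic irreducible polynomials of degree 3 over F_173

Each element of F_{173^3} that lies in no proper subfield is a root of exactly one monic irreducible of degree 3 over F_173, and each such polynomial has 3 distinct roots in F_{173^3}. By Möbius inversion the count is N_173(3) = (1/3) Σ_{d|3} μ(3/d) · 173^d = (1/3)(μ(3)·173^1 + μ(1)·173^3) = 5177544/3 = 1725848.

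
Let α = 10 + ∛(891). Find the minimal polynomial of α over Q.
m_α(x) = x^3 - 30x^2 + 300x - 1891

Set β = α - 10 = ∛(891), so β^3 = 891. Then (α - 10)^3 - 891 = 0, i.e. α is a root of g(x) = (x - 10)^3 - 891 = x^3 - 30x^2 + 300x - 1891. Since g(x) = h(x - 10) where h(x) = x^3 - 891, and h is irreducible over Q (because 891 is not a perfect cube, so h has no rational root, and a monic cubic with no rational root is irreducible), g is also irreducible (irreducibility is preserved under the substitution x → x - 10). Hence m_α(x) = x^3 - 30x^2 + 300x - 1891.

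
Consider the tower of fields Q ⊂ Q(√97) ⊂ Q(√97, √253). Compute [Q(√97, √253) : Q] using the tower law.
[Q(√97, √253) : Q] = 4

[Q(√97):Q] = 2 (min poly x^2 - 97, irreducible since 97 is squarefree > 1). For the top step, suppose √253 ∈ Q(√97), say √253 = c + d√97 with c, d ∈ Q. Squaring: 253 = c^2 + 97d^2 + 2cd√97. Since √97 ∉ Q this forces 2cd = 0. If d = 0 then √253 = c ∈ Q, contradicting 253 squarefree > 1. If c = 0 then 253 = 97d^2, so 97·253 = (97d)^2 is a perfect square in Q — but 97·253 = 24541 is not a perfect square (since 97 and 253 are distinct squarefree integers). Contradiction. Hence √253 ∉ Q(√97), so x^2 - 253 stays irreducible over Q(√97) and [Q(√97, √253) : Q(√97)] = 2. By the tower law, [Q(√97, √253) : Q] = 2 · 2 = 4.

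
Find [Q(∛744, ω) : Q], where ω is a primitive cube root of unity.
[Q(∛744, ω) : Q] = 6

[Q(∛744):Q] = 3 (min poly x^3 - 744, irreducible since 744 is not a perfect cube). [Q(ω):Q] = 2 (min poly x^2 + x + 1). Since Q(∛744) ⊂ R and ω ∉ R, we have ω ∉ Q(∛744), so x^2 + x + 1 remains irreducible over Q(∛744) and [Q(∛744, ω) : Q(∛744)] = 2. By the tower law, [Q(∛744, ω) : Q] = 3 · 2 = 6. (In fact Q(∛744, ω) is the splitting field of x^3 - 744 over Q.)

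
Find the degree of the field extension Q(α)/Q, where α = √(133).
[Q(α):Q] = 2

[Q(α):Q] equals the degree of the minimal polynomial of α. Here α^2 = 133 and x^2 - 133 is irreducible (d = 133 is squarefree, ≠ 1, hence not a square), so deg(m_α) = 2. Thus [Q(α):Q] = 2.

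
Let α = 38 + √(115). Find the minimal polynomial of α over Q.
m_α(x) = x^2 - 76x + 1329

From α - 38 = √(115), squaring gives (α - 38)^2 = 115, i.e. α^2 - 76α + 1444 = 115, so α^2 - 76α + 1329 = 0. The discriminant of x^2 - 76x + 1329 is (-76)^2 - 4·(1329) = 5776 - 5316 = 460, and 4·(115) is not a perfect square in Q since 115 is squarefree and ≠ 1. Hence x^2 - 76x + 1329 is irreducible over Q and is the minimal polynomial of α.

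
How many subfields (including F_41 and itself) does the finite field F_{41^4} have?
F_{41^4} has 3 subfields

The subfields of F_{p^n} are exactly the fields F_{p^d} for d | n (each is the fixed field of the unique index-d subgroup of Gal(F_{p^n}/F_p) ≅ Z/nZ). The divisors of n = 4 are {1, 2, 4}, giving 3 subfields: F_{41^1}, F_{41^2}, F_{41^4}.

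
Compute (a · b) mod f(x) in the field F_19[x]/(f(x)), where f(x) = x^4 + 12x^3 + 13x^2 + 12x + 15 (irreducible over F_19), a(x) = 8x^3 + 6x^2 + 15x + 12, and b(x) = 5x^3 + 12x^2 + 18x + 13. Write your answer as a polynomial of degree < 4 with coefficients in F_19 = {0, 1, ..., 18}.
a · b ≡ 8x^3 + x^2 + 15x + 6 (mod f(x))

Multiply in F_19[x]: a(x)·b(x) = (8x^3 + 6x^2 + 15x + 12)·(5x^3 + 12x^2 + 18x + 13) = 2x^6 + 12x^5 + 6x^4 + 15x^3 + 17x^2 + 12x + 4. This has degree ≥ 4, so divide by f(x) over F_19: 2x^6 + 12x^5 + 6x^4 + 15x^3 + 17x^2 + 12x + 4 = (2x^2 + 7x + 10)·(x^4 + 12x^3 + 13x^2 + 12x + 15) + (8x^3 + x^2 + 15x + 6). Hence a·b ≡ 8x^3 + x^2 + 15x + 6 (mod f). (F_19[x]/(f) is a field with 19^4 = 130321 elements since f is irreducible of degree 4.)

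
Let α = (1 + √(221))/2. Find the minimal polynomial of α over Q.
m_α(x) = x^2 - x - 55

From 2α - 1 = √(221), squaring gives (2α - 1)^2 = 221, i.e. 4α^2 - 4α + 1 = 221, so α^2 - α + (1 - 221)/4 = 0. Since 221 ≡ 1 (mod 4), (1 - 221)/4 = -55 ∈ Z. The polynomial x^2 - x - 55 has discriminant 1 - 4·(-55) = 221, which is not a perfect square in Q (d = 221 is squarefree and ≠ 1), so x^2 - x - 55 is irreducible over Q. It is the minimal polynomial of α.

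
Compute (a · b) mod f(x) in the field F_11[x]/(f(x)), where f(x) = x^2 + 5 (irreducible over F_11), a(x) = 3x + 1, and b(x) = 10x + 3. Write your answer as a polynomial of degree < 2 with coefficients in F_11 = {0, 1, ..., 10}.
a · b ≡ 8x + 7 (mod f(x))

Multiply in F_11[x]: a(x)·b(x) = (3x + 1)·(10x + 3) = 8x^2 + 8x + 3. This has degree ≥ 2, so divide by f(x) over F_11: 8x^2 + 8x + 3 = (8)·(x^2 + 5) + (8x + 7). Hence a·b ≡ 8x + 7 (mod f). (F_11[x]/(f) is a field with 11^2 = 121 elements since f is irreducible of degree 2.)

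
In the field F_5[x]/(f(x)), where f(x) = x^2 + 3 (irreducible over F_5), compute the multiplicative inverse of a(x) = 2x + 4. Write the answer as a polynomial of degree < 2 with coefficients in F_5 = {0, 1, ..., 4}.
a(x)^(-1) ≡ x + 3 (mod f(x))

Since f is irreducible over F_5, F_5[x]/(f) is a field and a(x) ≠ 0 has an inverse. Apply the extended Euclidean algorithm to f(x) and a(x) in F_5[x]: f(x) = (3x + 4)·a(x) + (2). The last nonzero remainder is the constant 2 = gcd(f, a) in F_5. Back-substituting through the division chain expresses 2 = s(x)·a(x) + t(x)·f(x) with s(x) ≡ 2x + 1 (mod f), so (2x + 1)·a(x) ≡ 2 (mod f). Multiplying by 2^(-1) ≡ 3 in F_5 gives a(x)^(-1) ≡ 3·(2x + 1) ≡ x + 3 (mod f). Check: (2x + 4)·(x + 3) = 2x^2 + 2 ≡ 1 (mod x^2 + 3).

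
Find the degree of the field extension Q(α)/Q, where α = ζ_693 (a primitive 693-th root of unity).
[Q(α):Q] = 360

The minimal polynomial of ζ_693 over Q is the 693-th cyclotomic polynomial Φ_693(x), which is irreducible over Q and has degree φ(693) = 360. Hence [Q(α):Q] = φ(693) = 360.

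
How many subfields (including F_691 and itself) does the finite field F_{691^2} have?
F_{691^2} has 2 subfields

The subfields of F_{p^n} are exactly the fields F_{p^d} for d | n (each is the fixed field of the unique index-d subgroup of Gal(F_{p^n}/F_p) ≅ Z/nZ). The divisors of n = 2 are {1, 2}, giving 2 subfields: F_{691^1}, F_{691^2}.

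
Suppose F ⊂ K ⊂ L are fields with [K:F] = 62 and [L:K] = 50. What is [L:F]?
[L:F] = 3100

The tower law says that for any tower of field extensions F ⊂ K ⊂ L with finite degrees, [L:F] = [L:K] · [K:F]. Here this gives [L:F] = 50 · 62 = 3100.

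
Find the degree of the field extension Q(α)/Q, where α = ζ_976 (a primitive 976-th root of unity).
[Q(α):Q] = 480

The minimal polynomial of ζ_976 over Q is the 976-th cyclotomic polynomial Φ_976(x), which is irreducible over Q and has degree φ(976) = 480. Hence [Q(α):Q] = φ(976) = 480.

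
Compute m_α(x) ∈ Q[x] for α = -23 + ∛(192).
m_α(x) = x^3 + 69x^2 + 1587x + 11975

Set β = α + 23 = ∛(192), so β^3 = 192. Then (α + 23)^3 - 192 = 0, i.e. α is a root of g(x) = (x + 23)^3 - 192 = x^3 + 69x^2 + 1587x + 11975. Since g(x) = h(x + 23) where h(x) = x^3 - 192, and h is irreducible over Q (because 192 is not a perfect cube, so h has no rational root, and a monic cubic with no rational root is irreducible), g is also irreducible (irreducibility is preserved under the substitution x → x + 23). Hence m_α(x) = x^3 + 69x^2 + 1587x + 11975.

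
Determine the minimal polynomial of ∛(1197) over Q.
m_α(x) = x^3 - 1197

α satisfies α^3 = 1197, so x^3 - 1197 annihilates α. By the rational root test, a rational root p/q (in lowest terms) of x^3 - 1197 would satisfy p^3 = 1197 q^3, forcing q = 1 and p^3 = 1197; but 1197 is not a perfect cube, contradiction. A monic cubic over Q with no rational root is irreducible (any nontrivial factorization would include a linear factor). Hence x^3 - 1197 is the minimal polynomial of α, and in particular [Q(α):Q] = 3.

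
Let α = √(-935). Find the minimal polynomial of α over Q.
m_α(x) = x^2 + 935

α satisfies α^2 + 935 = 0, so x^2 + 935 annihilates α. Since d = -935 is squarefree and ≠ 1, it is not a perfect square in Q, so x^2 + 935 has no rational root and is therefore irreducible over Q (a degree-2 polynomial over a field is irreducible iff it has no root). Hence m_α(x) = x^2 + 935.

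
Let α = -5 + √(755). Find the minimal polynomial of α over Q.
m_α(x) = x^2 + 10x - 730

From α + 5 = √(755), squaring gives (α + 5)^2 = 755, i.e. α^2 + 10α + 25 = 755, so α^2 + 10α - 730 = 0. The discriminant of x^2 + 10x - 730 is (10)^2 - 4·(-730) = 100 + 2920 = 3020, and 4·(755) is not a perfect square in Q since 755 is squarefree and ≠ 1. Hence x^2 + 10x - 730 is irreducible over Q and is the minimal polynomial of α.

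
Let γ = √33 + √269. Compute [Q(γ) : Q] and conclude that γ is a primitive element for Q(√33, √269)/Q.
[Q(γ) : Q] = 4 (equivalently, Q(γ) = Q(√33, √269))

Obviously Q(γ) ⊆ Q(√33, √269), and [Q(√33, √269):Q] = 4 (since 33, 269 are distinct squarefree integers > 1 with 8877 not a perfect square). To show equality we compute the minimal polynomial of γ. From γ = √33 + √269: γ^2 = 33 + 2√(8877) + 269 = 302 + 2√(8877), so γ^2 - 302 = 2√(8877); squaring, (γ^2 - 302)^2 = 4·8877, i.e. γ^4 - 604γ^2 + 91204 - 35508 = 0, i.e. γ^4 - 604γ^2 + 55696 = 0. So γ is a root of x^4 - 604x^2 + 55696. This polynomial is irreducible over Q: it has no rational root (each ±√33 ± √269 is irrational), and any factorization into two quadratics over Q would force √(8877) ∈ Q (pairing opposite roots) or √33, √269 ∈ Q (other pairings), all impossible. Hence [Q(γ):Q] = 4 = [Q(√33, √269):Q], so Q(γ) = Q(√33, √269).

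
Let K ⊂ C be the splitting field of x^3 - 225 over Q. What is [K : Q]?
[K : Q] = 6

The roots of x^3 - 225 are ∛225, ω∛225, ω^2∛225 where ω = e^(2πi/3) is a primitive cube root of unity, so K = Q(∛225, ω). Now [Q(∛225):Q] = 3 (since 225 is not a perfect cube, x^3 - 225 is irreducible) and [Q(ω):Q] = 2. Both 2 and 3 divide [K:Q], and [K:Q] ≤ 3·2 = 6, so [K:Q] = 6. (Equivalently: Q(∛225) ⊂ R but ω ∉ R, so [K : Q(∛225)] = 2.)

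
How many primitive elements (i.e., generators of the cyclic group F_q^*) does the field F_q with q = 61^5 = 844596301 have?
There are φ(844596300) = 223496000 primitive elements

F_q^* is cyclic of order q - 1 = 844596300. A cyclic group of order m has exactly φ(m) generators. Here m = 844596300 = 2^2 · 3 · 5^2 · 131 · 21491, so the number of primitive elements is φ(844596300) = 223496000.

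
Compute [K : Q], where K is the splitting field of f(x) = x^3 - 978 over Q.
[K : Q] = 6

The roots of x^3 - 978 are ∛978, ω∛978, ω^2∛978 where ω = e^(2πi/3) is a primitive cube root of unity, so K = Q(∛978, ω). Now [Q(∛978):Q] = 3 (since 978 is not a perfect cube, x^3 - 978 is irreducible) and [Q(ω):Q] = 2. Both 2 and 3 divide [K:Q], and [K:Q] ≤ 3·2 = 6, so [K:Q] = 6. (Equivalently: Q(∛978) ⊂ R but ω ∉ R, so [K : Q(∛978)] = 2.)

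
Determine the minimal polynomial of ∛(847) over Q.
m_α(x) = x^3 - 847

α satisfies α^3 = 847, so x^3 - 847 annihilates α. By the rational root test, a rational root p/q (in lowest terms) of x^3 - 847 would satisfy p^3 = 847 q^3, forcing q = 1 and p^3 = 847; but 847 is not a perfect cube, contradiction. A monic cubic over Q with no rational root is irreducible (any nontrivial factorization would include a linear factor). Hence x^3 - 847 is the minimal polynomial of α, and in particular [Q(α):Q] = 3.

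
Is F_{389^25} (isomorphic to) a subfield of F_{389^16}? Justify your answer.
No: F_{389^25} is not a subfield of F_{389^16}

F_{p^m} embeds in F_{p^n} iff m | n. Here 25 ∤ 16 (since 16 = 0·25 + 16 with remainder 16 ≠ 0), so F_{389^25} is not a subfield of F_{389^16}. Equivalently: if it were, the tower law would give 25 = [F_{389^25}:F_389] dividing [F_{389^16}:F_389] = 16, contradiction.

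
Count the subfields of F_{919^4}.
F_{919^4} has 3 subfields

The subfields of F_{p^n} are exactly the fields F_{p^d} for d | n (each is the fixed field of the unique index-d subgroup of Gal(F_{p^n}/F_p) ≅ Z/nZ). The divisors of n = 4 are {1, 2, 4}, giving 3 subfields: F_{919^1}, F_{919^2}, F_{919^4}.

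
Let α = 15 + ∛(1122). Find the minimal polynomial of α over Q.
m_α(x) = x^3 - 45x^2 + 675x - 4497

Set β = α - 15 = ∛(1122), so β^3 = 1122. Then (α - 15)^3 - 1122 = 0, i.e. α is a root of g(x) = (x - 15)^3 - 1122 = x^3 - 45x^2 + 675x - 4497. Since g(x) = h(x - 15) where h(x) = x^3 - 1122, and h is irreducible over Q (because 1122 is not a perfect cube, so h has no rational root, and a monic cubic with no rational root is irreducible), g is also irreducible (irreducibility is preserved under the substitution x → x - 15). Hence m_α(x) = x^3 - 45x^2 + 675x - 4497.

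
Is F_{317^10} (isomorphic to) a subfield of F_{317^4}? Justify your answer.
No: F_{317^10} is not a subfield of F_{317^4}

F_{p^m} embeds in F_{p^n} iff m | n. Here 10 ∤ 4 (since 4 = 0·10 + 4 with remainder 4 ≠ 0), so F_{317^10} is not a subfield of F_{317^4}. Equivalently: if it were, the tower law would give 10 = [F_{317^10}:F_317] dividing [F_{317^4}:F_317] = 4, contradiction.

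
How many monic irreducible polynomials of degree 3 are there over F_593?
There are 69509088 monic irreducible polynomials of degree 3 over F_593

Each element of F_{593^3} that lies in no proper subfield is a root of exactly one monic irreducible of degree 3 over F_593, and each such polynomial has 3 distinct roots in F_{593^3}. By Möbius inversion the count is N_593(3) = (1/3) Σ_{d|3} μ(3/d) · 593^d = (1/3)(μ(3)·593^1 + μ(1)·593^3) = 208527264/3 = 69509088.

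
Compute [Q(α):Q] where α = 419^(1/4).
[Q(α):Q] = 4

α is a root of x^4 - 419. By Eisenstein's criterion at the prime p = 419 (which divides the constant term 419 but p^2 = 175561 does not, since 419 is squarefree), x^4 - 419 is irreducible over Q. Hence [Q(α):Q] = 4.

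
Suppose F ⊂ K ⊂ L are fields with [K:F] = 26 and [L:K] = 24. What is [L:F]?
[L:F] = 624

The tower law says that for any tower of field extensions F ⊂ K ⊂ L with finite degrees, [L:F] = [L:K] · [K:F]. Here this gives [L:F] = 24 · 26 = 624.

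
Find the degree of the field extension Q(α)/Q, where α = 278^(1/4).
[Q(α):Q] = 4

α is a root of x^4 - 278. By Eisenstein's criterion at the prime p = 2 (which divides the constant term 278 but p^2 = 4 does not, since 278 is squarefree), x^4 - 278 is irreducible over Q. Hence [Q(α):Q] = 4.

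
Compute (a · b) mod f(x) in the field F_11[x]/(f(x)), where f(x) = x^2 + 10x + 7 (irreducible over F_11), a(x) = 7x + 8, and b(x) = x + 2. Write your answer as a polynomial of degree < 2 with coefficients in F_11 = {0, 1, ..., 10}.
a · b ≡ 7x (mod f(x))

Multiply in F_11[x]: a(x)·b(x) = (7x + 8)·(x + 2) = 7x^2 + 5. This has degree ≥ 2, so divide by f(x) over F_11: 7x^2 + 5 = (7)·(x^2 + 10x + 7) + (7x). Hence a·b ≡ 7x (mod f). (F_11[x]/(f) is a field with 11^2 = 121 elements since f is irreducible of degree 2.)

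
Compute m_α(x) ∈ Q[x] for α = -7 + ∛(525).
m_α(x) = x^3 + 21x^2 + 147x - 182

Set β = α + 7 = ∛(525), so β^3 = 525. Then (α + 7)^3 - 525 = 0, i.e. α is a root of g(x) = (x + 7)^3 - 525 = x^3 + 21x^2 + 147x - 182. Since g(x) = h(x + 7) where h(x) = x^3 - 525, and h is irreducible over Q (because 525 is not a perfect cube, so h has no rational root, and a monic cubic with no rational root is irreducible), g is also irreducible (irreducibility is preserved under the substitution x → x + 7). Hence m_α(x) = x^3 + 21x^2 + 147x - 182.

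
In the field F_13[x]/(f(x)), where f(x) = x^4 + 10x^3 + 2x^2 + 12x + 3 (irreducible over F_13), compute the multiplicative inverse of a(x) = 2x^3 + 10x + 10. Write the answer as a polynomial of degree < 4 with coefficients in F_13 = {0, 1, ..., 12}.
a(x)^(-1) ≡ 4x^3 + 12x^2 + 6x + 6 (mod f(x))

Since f is irreducible over F_13, F_13[x]/(f) is a field and a(x) ≠ 0 has an inverse. Apply the extended Euclidean algorithm to f(x) and a(x) in F_13[x]: f(x) = (7x + 5)·a(x) + (10x^2 + 9x + 5);  a(x) = (8x + 11)·(10x^2 + 9x + 5) + (x + 7);  (10x^2 + 9x + 5) = (10x + 4)·(x + 7) + (3). The last nonzero remainder is the constant 3 = gcd(f, a) in F_13. Back-substituting through the division chain expresses 3 = s(x)·a(x) + t(x)·f(x) with s(x) ≡ 12x^3 + 10x^2 + 5x + 5 (mod f), so (12x^3 + 10x^2 + 5x + 5)·a(x) ≡ 3 (mod f). Multiplying by 3^(-1) ≡ 9 in F_13 gives a(x)^(-1) ≡ 9·(12x^3 + 10x^2 + 5x + 5) ≡ 4x^3 + 12x^2 + 6x + 6 (mod f). Check: (2x^3 + 10x + 10)·(4x^3 + 12x^2 + 6x + 6) = 8x^6 + 11x^5 + 3x^3 + 11x^2 + 3x + 8 ≡ 1 (mod x^4 + 10x^3 + 2x^2 + 12x + 3).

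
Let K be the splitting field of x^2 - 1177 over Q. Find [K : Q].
[K : Q] = 2

f(x) = x^2 - 1177 factors as (x - √1177)(x + √1177). The splitting field is K = Q(√1177). Since 1177 is squarefree and > 1, it is not a perfect square, so x^2 - 1177 is irreducible over Q and [Q(√1177) : Q] = 2. Hence [K : Q] = 2.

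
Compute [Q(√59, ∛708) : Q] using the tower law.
[Q(√59, ∛708) : Q] = 6

Let L = Q(√59, ∛708). Since Q(√59) ⊂ L and [Q(√59):Q] = 2, the tower law gives 2 | [L:Q]. Likewise Q(∛708) ⊂ L with [Q(∛708):Q] = 3 (because 708 is not a perfect cube), so 3 | [L:Q]. As gcd(2,3) = 1, [L:Q] is divisible by 6. Conversely L is generated over Q by √59 and ∛708, so [L:Q] ≤ 2·3 = 6. Therefore [Q(√59, ∛708) : Q] = 6.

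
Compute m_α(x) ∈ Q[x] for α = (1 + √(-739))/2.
m_α(x) = x^2 - x + 185

From 2α - 1 = √(-739), squaring gives (2α - 1)^2 = -739, i.e. 4α^2 - 4α + 1 = -739, so α^2 - α + (1 + 739)/4 = 0. Since -739 ≡ 1 (mod 4), (1 + 739)/4 = 185 ∈ Z. The polynomial x^2 - x + 185 has discriminant 1 - 4·(185) = -739, which is not a perfect square in Q (d = -739 is squarefree and ≠ 1), so x^2 - x + 185 is irreducible over Q. It is the minimal polynomial of α.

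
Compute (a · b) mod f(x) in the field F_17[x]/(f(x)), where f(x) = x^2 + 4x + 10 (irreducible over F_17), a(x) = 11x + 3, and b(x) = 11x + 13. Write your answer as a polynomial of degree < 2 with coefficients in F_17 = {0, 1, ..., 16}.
a · b ≡ 15x + 2 (mod f(x))

Multiply in F_17[x]: a(x)·b(x) = (11x + 3)·(11x + 13) = 2x^2 + 6x + 5. This has degree ≥ 2, so divide by f(x) over F_17: 2x^2 + 6x + 5 = (2)·(x^2 + 4x + 10) + (15x + 2). Hence a·b ≡ 15x + 2 (mod f). (F_17[x]/(f) is a field with 17^2 = 289 elements since f is irreducible of degree 2.)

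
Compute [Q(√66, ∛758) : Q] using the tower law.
[Q(√66, ∛758) : Q] = 6

Let L = Q(√66, ∛758). Since Q(√66) ⊂ L and [Q(√66):Q] = 2, the tower law gives 2 | [L:Q]. Likewise Q(∛758) ⊂ L with [Q(∛758):Q] = 3 (because 758 is not a perfect cube), so 3 | [L:Q]. As gcd(2,3) = 1, [L:Q] is divisible by 6. Conversely L is generated over Q by √66 and ∛758, so [L:Q] ≤ 2·3 = 6. Therefore [Q(√66, ∛758) : Q] = 6.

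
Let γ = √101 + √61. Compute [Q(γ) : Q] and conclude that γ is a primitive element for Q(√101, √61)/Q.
[Q(γ) : Q] = 4 (equivalently, Q(γ) = Q(√101, √61))

Obviously Q(γ) ⊆ Q(√101, √61), and [Q(√101, √61):Q] = 4 (since 101, 61 are distinct squarefree integers > 1 with 6161 not a perfect square). To show equality we compute the minimal polynomial of γ. From γ = √101 + √61: γ^2 = 101 + 2√(6161) + 61 = 162 + 2√(6161), so γ^2 - 162 = 2√(6161); squaring, (γ^2 - 162)^2 = 4·6161, i.e. γ^4 - 324γ^2 + 26244 - 24644 = 0, i.e. γ^4 - 324γ^2 + 1600 = 0. So γ is a root of x^4 - 324x^2 + 1600. This polynomial is irreducible over Q: it has no rational root (each ±√101 ± √61 is irrational), and any factorization into two quadratics over Q would force √(6161) ∈ Q (pairing opposite roots) or √101, √61 ∈ Q (other pairings), all impossible. Hence [Q(γ):Q] = 4 = [Q(√101, √61):Q], so Q(γ) = Q(√101, √61).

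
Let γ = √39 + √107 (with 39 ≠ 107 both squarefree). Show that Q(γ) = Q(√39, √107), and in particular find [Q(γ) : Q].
[Q(γ) : Q] = 4 (equivalently, Q(γ) = Q(√39, √107))

Obviously Q(γ) ⊆ Q(√39, √107), and [Q(√39, √107):Q] = 4 (since 39, 107 are distinct squarefree integers > 1 with 4173 not a perfect square). To show equality we compute the minimal polynomial of γ. From γ = √39 + √107: γ^2 = 39 + 2√(4173) + 107 = 146 + 2√(4173), so γ^2 - 146 = 2√(4173); squaring, (γ^2 - 146)^2 = 4·4173, i.e. γ^4 - 292γ^2 + 21316 - 16692 = 0, i.e. γ^4 - 292γ^2 + 4624 = 0. So γ is a root of x^4 - 292x^2 + 4624. This polynomial is irreducible over Q: it has no rational root (each ±√39 ± √107 is irrational), and any factorization into two quadratics over Q would force √(4173) ∈ Q (pairing opposite roots) or √39, √107 ∈ Q (other pairings), all impossible. Hence [Q(γ):Q] = 4 = [Q(√39, √107):Q], so Q(γ) = Q(√39, √107).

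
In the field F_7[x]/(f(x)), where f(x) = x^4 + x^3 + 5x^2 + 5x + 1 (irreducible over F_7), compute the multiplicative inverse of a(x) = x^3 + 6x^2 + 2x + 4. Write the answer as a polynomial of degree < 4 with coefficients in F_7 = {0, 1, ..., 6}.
a(x)^(-1) ≡ 5x^3 + 3x + 5 (mod f(x))

Since f is irreducible over F_7, F_7[x]/(f) is a field and a(x) ≠ 0 has an inverse. Apply the extended Euclidean algorithm to f(x) and a(x) in F_7[x]: f(x) = (x + 2)·a(x) + (5x^2 + 4x);  a(x) = (3x + 3)·(5x^2 + 4x) + (4x + 4);  (5x^2 + 4x) = (3x + 5)·(4x + 4) + (1). The last nonzero remainder is the constant 1 = gcd(f, a) in F_7. Back-substituting through the division chain expresses 1 = s(x)·a(x) + t(x)·f(x) with s(x) ≡ 5x^3 + 3x + 5 (mod f), so a(x)^(-1) ≡ s(x) = 5x^3 + 3x + 5 (mod f). Check: (x^3 + 6x^2 + 2x + 4)·(5x^3 + 3x + 5) = 5x^6 + 2x^5 + 6x^4 + x^3 + x^2 + x + 6 ≡ 1 (mod x^4 + x^3 + 5x^2 + 5x + 1).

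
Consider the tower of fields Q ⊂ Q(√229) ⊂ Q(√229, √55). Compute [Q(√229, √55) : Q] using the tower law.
[Q(√229, √55) : Q] = 4

[Q(√229):Q] = 2 (min poly x^2 - 229, irreducible since 229 is squarefree > 1). For the top step, suppose √55 ∈ Q(√229), say √55 = c + d√229 with c, d ∈ Q. Squaring: 55 = c^2 + 229d^2 + 2cd√229. Since √229 ∉ Q this forces 2cd = 0. If d = 0 then √55 = c ∈ Q, contradicting 55 squarefree > 1. If c = 0 then 55 = 229d^2, so 229·55 = (229d)^2 is a perfect square in Q — but 229·55 = 12595 is not a perfect square (since 229 and 55 are distinct squarefree integers). Contradiction. Hence √55 ∉ Q(√229), so x^2 - 55 stays irreducible over Q(√229) and [Q(√229, √55) : Q(√229)] = 2. By the tower law, [Q(√229, √55) : Q] = 2 · 2 = 4.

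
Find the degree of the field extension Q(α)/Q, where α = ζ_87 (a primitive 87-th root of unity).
[Q(α):Q] = 56

The minimal polynomial of ζ_87 over Q is the 87-th cyclotomic polynomial Φ_87(x), which is irreducible over Q and has degree φ(87) = 56. Hence [Q(α):Q] = φ(87) = 56.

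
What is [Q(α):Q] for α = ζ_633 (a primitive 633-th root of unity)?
[Q(α):Q] = 420

The minimal polynomial of ζ_633 over Q is the 633-th cyclotomic polynomial Φ_633(x), which is irreducible over Q and has degree φ(633) = 420. Hence [Q(α):Q] = φ(633) = 420.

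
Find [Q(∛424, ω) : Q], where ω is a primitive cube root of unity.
[Q(∛424, ω) : Q] = 6

[Q(∛424):Q] = 3 (min poly x^3 - 424, irreducible since 424 is not a perfect cube). [Q(ω):Q] = 2 (min poly x^2 + x + 1). Since Q(∛424) ⊂ R and ω ∉ R, we have ω ∉ Q(∛424), so x^2 + x + 1 remains irreducible over Q(∛424) and [Q(∛424, ω) : Q(∛424)] = 2. By the tower law, [Q(∛424, ω) : Q] = 3 · 2 = 6. (In fact Q(∛424, ω) is the splitting field of x^3 - 424 over Q.)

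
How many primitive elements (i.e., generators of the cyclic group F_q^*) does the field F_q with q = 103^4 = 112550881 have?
There are φ(112550880) = 26050560 primitive elements

F_q^* is cyclic of order q - 1 = 112550880. A cyclic group of order m has exactly φ(m) generators. Here m = 112550880 = 2^5 · 3 · 5 · 13 · 17 · 1061, so the number of primitive elements is φ(112550880) = 26050560.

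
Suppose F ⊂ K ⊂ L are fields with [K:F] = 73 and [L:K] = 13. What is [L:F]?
[L:F] = 949

The tower law says that for any tower of field extensions F ⊂ K ⊂ L with finite degrees, [L:F] = [L:K] · [K:F]. Here this gives [L:F] = 13 · 73 = 949.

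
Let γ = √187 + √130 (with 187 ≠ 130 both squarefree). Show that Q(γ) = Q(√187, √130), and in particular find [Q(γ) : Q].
[Q(γ) : Q] = 4 (equivalently, Q(γ) = Q(√187, √130))

Obviously Q(γ) ⊆ Q(√187, √130), and [Q(√187, √130):Q] = 4 (since 187, 130 are distinct squarefree integers > 1 with 24310 not a perfect square). To show equality we compute the minimal polynomial of γ. From γ = √187 + √130: γ^2 = 187 + 2√(24310) + 130 = 317 + 2√(24310), so γ^2 - 317 = 2√(24310); squaring, (γ^2 - 317)^2 = 4·24310, i.e. γ^4 - 634γ^2 + 100489 - 97240 = 0, i.e. γ^4 - 634γ^2 + 3249 = 0. So γ is a root of x^4 - 634x^2 + 3249. This polynomial is irreducible over Q: it has no rational root (each ±√187 ± √130 is irrational), and any factorization into two quadratics over Q would force √(24310) ∈ Q (pairing opposite roots) or √187, √130 ∈ Q (other pairings), all impossible. Hence [Q(γ):Q] = 4 = [Q(√187, √130):Q], so Q(γ) = Q(√187, √130).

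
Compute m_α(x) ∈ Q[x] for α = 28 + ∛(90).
m_α(x) = x^3 - 84x^2 + 2352x - 22042

Set β = α - 28 = ∛(90), so β^3 = 90. Then (α - 28)^3 - 90 = 0, i.e. α is a root of g(x) = (x - 28)^3 - 90 = x^3 - 84x^2 + 2352x - 22042. Since g(x) = h(x - 28) where h(x) = x^3 - 90, and h is irreducible over Q (because 90 is not a perfect cube, so h has no rational root, and a monic cubic with no rational root is irreducible), g is also irreducible (irreducibility is preserved under the substitution x → x - 28). Hence m_α(x) = x^3 - 84x^2 + 2352x - 22042.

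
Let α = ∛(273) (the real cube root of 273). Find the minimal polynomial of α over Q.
m_α(x) = x^3 - 273

α satisfies α^3 = 273, so x^3 - 273 annihilates α. By the rational root test, a rational root p/q (in lowest terms) of x^3 - 273 would satisfy p^3 = 273 q^3, forcing q = 1 and p^3 = 273; but 273 is not a perfect cube, contradiction. A monic cubic over Q with no rational root is irreducible (any nontrivial factorization would include a linear factor). Hence x^3 - 273 is the minimal polynomial of α, and in particular [Q(α):Q] = 3.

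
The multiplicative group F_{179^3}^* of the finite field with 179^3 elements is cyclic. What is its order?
|F_{179^3}^*| = 5735338

F_{179^3} has 179^3 = 5735339 elements; its multiplicative group consists of all nonzero elements, so |F_{179^3}^*| = 5735339 - 1 = 5735338. (It is cyclic since any finite subgroup of the multiplicative group of a field is cyclic.)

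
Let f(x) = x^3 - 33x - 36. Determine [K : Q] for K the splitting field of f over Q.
[K : Q] = 6

By the rational root test, any rational root of the monic integer polynomial f(x) = x^3 - 33x - 36 must be an integer dividing the constant term -36, i.e. one of ±{1, 2, 3, 4, 6, 9, 12, 18, 36}. Evaluating: f(1) = -68, f(-1) = -4, f(2) = -94, f(-2) = 22, f(3) = -108, f(-3) = 36, f(4) = -104, f(-4) = 32, f(6) = -18, f(-6) = -54, f(9) = 396, f(-9) = -468, f(12) = 1296, f(-12) = -1368, f(18) = 5202, f(-18) = -5274, f(36) = 45432, f(-36) = -45504; none is 0, so f has no rational root and is therefore irreducible over Q (a cubic with no linear factor over a field is irreducible). For an irreducible cubic, the Galois group is A_3 or S_3 according as the discriminant disc(f) = -4a^3 - 27b^2 = -4·(-33)^3 - 27·(-36)^2 = 108756 is or is not a square in Q. Here disc(f) = 108756 is not a perfect square in Q, so the Galois group of f over Q is not contained in A_3 and must be all of S_3. The splitting field has degree |S_3| = 6 over Q, so [K : Q] = 6.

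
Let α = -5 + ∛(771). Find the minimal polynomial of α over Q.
m_α(x) = x^3 + 15x^2 + 75x - 646

Set β = α + 5 = ∛(771), so β^3 = 771. Then (α + 5)^3 - 771 = 0, i.e. α is a root of g(x) = (x + 5)^3 - 771 = x^3 + 15x^2 + 75x - 646. Since g(x) = h(x + 5) where h(x) = x^3 - 771, and h is irreducible over Q (because 771 is not a perfect cube, so h has no rational root, and a monic cubic with no rational root is irreducible), g is also irreducible (irreducibility is preserved under the substitution x → x + 5). Hence m_α(x) = x^3 + 15x^2 + 75x - 646.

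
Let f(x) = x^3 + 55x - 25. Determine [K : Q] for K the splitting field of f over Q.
[K : Q] = 6

By the rational root test, any rational root of the monic integer polynomial f(x) = x^3 + 55x - 25 must be an integer dividing the constant term -25, i.e. one of ±{1, 5, 25}. Evaluating: f(1) = 31, f(-1) = -81, f(5) = 375, f(-5) = -425, f(25) = 16975, f(-25) = -17025; none is 0, so f has no rational root and is therefore irreducible over Q (a cubic with no linear factor over a field is irreducible). For an irreducible cubic, the Galois group is A_3 or S_3 according as the discriminant disc(f) = -4a^3 - 27b^2 = -4·(55)^3 - 27·(-25)^2 = -682375 is or is not a square in Q. Here disc(f) = -682375 is not a perfect square in Q, so the Galois group of f over Q is not contained in A_3 and must be all of S_3. The splitting field has degree |S_3| = 6 over Q, so [K : Q] = 6.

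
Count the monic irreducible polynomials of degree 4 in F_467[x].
There are 11890648458 monic irreducible polynomials of degree 4 over F_467

Each element of F_{467^4} that lies in no proper subfield is a root of exactly one monic irreducible of degree 4 over F_467, and each such polynomial has 4 distinct roots in F_{467^4}. By Möbius inversion the count is N_467(4) = (1/4) Σ_{d|4} μ(4/d) · 467^d = (1/4)(μ(4)·467^1 + μ(2)·467^2 + μ(1)·467^4) = 47562593832/4 = 11890648458.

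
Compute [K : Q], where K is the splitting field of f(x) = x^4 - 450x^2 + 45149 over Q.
[K : Q] = 4

Solving the quadratic in x^2: x^2 = (450 ± √(450^2 - 4·45149))/2 = (450 ± √21904)/2 = (450 ± 148)/2, giving x^2 = 299 or x^2 = 151. So f(x) = (x^2 - 299)(x^2 - 151) and the roots of f are ±√299, ±√151. Hence the splitting field is K = Q(√299, √151). Since 299 and 151 are distinct squarefree integers > 1, their product 45149 is not a perfect square, so √151 ∉ Q(√299). By the tower law [K:Q] = [Q(√299,√151):Q(√299)] · [Q(√299):Q] = 2 · 2 = 4.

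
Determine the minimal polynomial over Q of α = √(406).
m_α(x) = x^2 - 406

α satisfies α^2 - 406 = 0, so x^2 - 406 annihilates α. Since d = 406 is squarefree and ≠ 1, it is not a perfect square in Q, so x^2 - 406 has no rational root and is therefore irreducible over Q (a degree-2 polynomial over a field is irreducible iff it has no root). Hence m_α(x) = x^2 - 406.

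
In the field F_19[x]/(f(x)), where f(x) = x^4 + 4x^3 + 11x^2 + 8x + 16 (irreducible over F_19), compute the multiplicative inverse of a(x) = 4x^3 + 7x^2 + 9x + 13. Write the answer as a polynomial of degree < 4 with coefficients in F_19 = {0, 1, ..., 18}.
a(x)^(-1) ≡ 12x^3 + 4x^2 + 6x + 3 (mod f(x))

Since f is irreducible over F_19, F_19[x]/(f) is a field and a(x) ≠ 0 has an inverse. Apply the extended Euclidean algorithm to f(x) and a(x) in F_19[x]: f(x) = (5x + 16)·a(x) + (6x^2 + 8x + 17);  a(x) = (7x + 14)·(6x^2 + 8x + 17) + (6x + 3);  (6x^2 + 8x + 17) = (x + 4)·(6x + 3) + (5). The last nonzero remainder is the constant 5 = gcd(f, a) in F_19. Back-substituting through the division chain expresses 5 = s(x)·a(x) + t(x)·f(x) with s(x) ≡ 3x^3 + x^2 + 11x + 15 (mod f), so (3x^3 + x^2 + 11x + 15)·a(x) ≡ 5 (mod f). Multiplying by 5^(-1) ≡ 4 in F_19 gives a(x)^(-1) ≡ 4·(3x^3 + x^2 + 11x + 15) ≡ 12x^3 + 4x^2 + 6x + 3 (mod f). Check: (4x^3 + 7x^2 + 9x + 13)·(12x^3 + 4x^2 + 6x + 3) = 10x^6 + 5x^5 + 8x^4 + 18x^3 + 13x^2 + 10x + 1 ≡ 1 (mod x^4 + 4x^3 + 11x^2 + 8x + 16).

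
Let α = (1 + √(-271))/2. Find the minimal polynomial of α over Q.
m_α(x) = x^2 - x + 68

From 2α - 1 = √(-271), squaring gives (2α - 1)^2 = -271, i.e. 4α^2 - 4α + 1 = -271, so α^2 - α + (1 + 271)/4 = 0. Since -271 ≡ 1 (mod 4), (1 + 271)/4 = 68 ∈ Z. The polynomial x^2 - x + 68 has discriminant 1 - 4·(68) = -271, which is not a perfect square in Q (d = -271 is squarefree and ≠ 1), so x^2 - x + 68 is irreducible over Q. It is the minimal polynomial of α.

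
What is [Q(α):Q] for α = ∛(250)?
[Q(α):Q] = 3

The minimal polynomial of α is x^3 - 250, irreducible over Q since 250 is not a perfect cube (so x^3 - 250 has no rational root). Hence [Q(α):Q] = deg(m_α) = 3.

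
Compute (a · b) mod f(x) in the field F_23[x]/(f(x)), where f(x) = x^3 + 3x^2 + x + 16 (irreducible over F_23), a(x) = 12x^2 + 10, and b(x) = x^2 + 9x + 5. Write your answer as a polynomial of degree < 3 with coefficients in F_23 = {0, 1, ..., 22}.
a · b ≡ 3x^2 + 10x + 2 (mod f(x))

Multiply in F_23[x]: a(x)·b(x) = (12x^2 + 10)·(x^2 + 9x + 5) = 12x^4 + 16x^3 + x^2 + 21x + 4. This has degree ≥ 3, so divide by f(x) over F_23: 12x^4 + 16x^3 + x^2 + 21x + 4 = (12x + 3)·(x^3 + 3x^2 + x + 16) + (3x^2 + 10x + 2). Hence a·b ≡ 3x^2 + 10x + 2 (mod f). (F_23[x]/(f) is a field with 23^3 = 12167 elements since f is irreducible of degree 3.)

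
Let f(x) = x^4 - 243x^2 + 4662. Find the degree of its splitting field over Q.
[K : Q] = 4

Solving the quadratic in x^2: x^2 = (243 ± √(243^2 - 4·4662))/2 = (243 ± √40401)/2 = (243 ± 201)/2, giving x^2 = 222 or x^2 = 21. So f(x) = (x^2 - 222)(x^2 - 21) and the roots of f are ±√222, ±√21. Hence the splitting field is K = Q(√222, √21). Since 222 and 21 are distinct squarefree integers > 1, their product 4662 is not a perfect square, so √21 ∉ Q(√222). By the tower law [K:Q] = [Q(√222,√21):Q(√222)] · [Q(√222):Q] = 2 · 2 = 4.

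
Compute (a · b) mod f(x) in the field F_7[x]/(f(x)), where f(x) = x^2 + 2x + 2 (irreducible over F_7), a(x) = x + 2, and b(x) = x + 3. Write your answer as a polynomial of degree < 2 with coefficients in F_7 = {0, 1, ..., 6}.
a · b ≡ 3x + 4 (mod f(x))

Multiply in F_7[x]: a(x)·b(x) = (x + 2)·(x + 3) = x^2 + 5x + 6. This has degree ≥ 2, so divide by f(x) over F_7: x^2 + 5x + 6 = (1)·(x^2 + 2x + 2) + (3x + 4). Hence a·b ≡ 3x + 4 (mod f). (F_7[x]/(f) is a field with 7^2 = 49 elements since f is irreducible of degree 2.)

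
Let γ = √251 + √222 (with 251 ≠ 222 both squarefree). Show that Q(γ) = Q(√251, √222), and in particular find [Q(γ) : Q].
[Q(γ) : Q] = 4 (equivalently, Q(γ) = Q(√251, √222))

Obviously Q(γ) ⊆ Q(√251, √222), and [Q(√251, √222):Q] = 4 (since 251, 222 are distinct squarefree integers > 1 with 55722 not a perfect square). To show equality we compute the minimal polynomial of γ. From γ = √251 + √222: γ^2 = 251 + 2√(55722) + 222 = 473 + 2√(55722), so γ^2 - 473 = 2√(55722); squaring, (γ^2 - 473)^2 = 4·55722, i.e. γ^4 - 946γ^2 + 223729 - 222888 = 0, i.e. γ^4 - 946γ^2 + 841 = 0. So γ is a root of x^4 - 946x^2 + 841. This polynomial is irreducible over Q: it has no rational root (each ±√251 ± √222 is irrational), and any factorization into two quadratics over Q would force √(55722) ∈ Q (pairing opposite roots) or √251, √222 ∈ Q (other pairings), all impossible. Hence [Q(γ):Q] = 4 = [Q(√251, √222):Q], so Q(γ) = Q(√251, √222).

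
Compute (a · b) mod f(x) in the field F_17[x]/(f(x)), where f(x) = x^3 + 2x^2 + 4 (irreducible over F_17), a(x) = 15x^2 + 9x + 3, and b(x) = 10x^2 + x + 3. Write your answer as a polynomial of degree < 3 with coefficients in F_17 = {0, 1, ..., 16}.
a · b ≡ 15x^2 + 8x + 7 (mod f(x))

Multiply in F_17[x]: a(x)·b(x) = (15x^2 + 9x + 3)·(10x^2 + x + 3) = 14x^4 + 3x^3 + 16x^2 + 13x + 9. This has degree ≥ 3, so divide by f(x) over F_17: 14x^4 + 3x^3 + 16x^2 + 13x + 9 = (14x + 9)·(x^3 + 2x^2 + 4) + (15x^2 + 8x + 7). Hence a·b ≡ 15x^2 + 8x + 7 (mod f). (F_17[x]/(f) is a field with 17^3 = 4913 elements since f is irreducible of degree 3.)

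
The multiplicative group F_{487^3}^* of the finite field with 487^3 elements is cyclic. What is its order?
|F_{487^3}^*| = 115501302

F_{487^3} has 487^3 = 115501303 elements; its multiplicative group consists of all nonzero elements, so |F_{487^3}^*| = 115501303 - 1 = 115501302. (It is cyclic since any finite subgroup of the multiplicative group of a field is cyclic.)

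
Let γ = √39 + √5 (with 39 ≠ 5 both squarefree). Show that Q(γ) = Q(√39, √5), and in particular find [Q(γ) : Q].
[Q(γ) : Q] = 4 (equivalently, Q(γ) = Q(√39, √5))

Obviously Q(γ) ⊆ Q(√39, √5), and [Q(√39, √5):Q] = 4 (since 39, 5 are distinct squarefree integers > 1 with 195 not a perfect square). To show equality we compute the minimal polynomial of γ. From γ = √39 + √5: γ^2 = 39 + 2√(195) + 5 = 44 + 2√(195), so γ^2 - 44 = 2√(195); squaring, (γ^2 - 44)^2 = 4·195, i.e. γ^4 - 88γ^2 + 1936 - 780 = 0, i.e. γ^4 - 88γ^2 + 1156 = 0. So γ is a root of x^4 - 88x^2 + 1156. This polynomial is irreducible over Q: it has no rational root (each ±√39 ± √5 is irrational), and any factorization into two quadratics over Q would force √(195) ∈ Q (pairing opposite roots) or √39, √5 ∈ Q (other pairings), all impossible. Hence [Q(γ):Q] = 4 = [Q(√39, √5):Q], so Q(γ) = Q(√39, √5).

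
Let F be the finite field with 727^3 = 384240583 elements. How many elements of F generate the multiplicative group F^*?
There are φ(384240582) = 116435880 primitive elements

F_q^* is cyclic of order q - 1 = 384240582. A cyclic group of order m has exactly φ(m) generators. Here m = 384240582 = 2 · 3^2 · 11^2 · 176419, so the number of primitive elements is φ(384240582) = 116435880.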